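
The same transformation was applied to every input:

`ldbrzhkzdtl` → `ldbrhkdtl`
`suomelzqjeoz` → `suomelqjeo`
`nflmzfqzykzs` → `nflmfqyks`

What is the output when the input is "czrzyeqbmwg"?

Looking at the pairs, the operation is to remove every "z".
On "czrzyeqbmwg" that produces "cryeqbmwg".

cryeqbmwg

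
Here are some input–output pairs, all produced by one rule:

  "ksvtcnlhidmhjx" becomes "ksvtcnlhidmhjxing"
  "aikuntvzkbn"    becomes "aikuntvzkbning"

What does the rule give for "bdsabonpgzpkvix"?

bdsabonpgzpkvixing

The rule is to append "ing".
"bdsabonpgzpkvix" → "bdsabonpgzpkvixing".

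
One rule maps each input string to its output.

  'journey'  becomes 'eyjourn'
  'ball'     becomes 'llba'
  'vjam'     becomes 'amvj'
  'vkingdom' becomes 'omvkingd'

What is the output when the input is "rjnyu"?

yurjn

In each case the input is transformed by: move the last 2 characters to the front (rotate right by 2).
"rjnyu" → "yurjn".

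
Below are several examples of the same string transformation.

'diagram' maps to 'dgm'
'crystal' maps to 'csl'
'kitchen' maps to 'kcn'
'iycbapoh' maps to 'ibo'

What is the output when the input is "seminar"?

sir

Each output is the input with this applied: keep one character in every 3, starting at position 1 (positions 1st, 4th, 7th, ...).
"seminar" → "sir".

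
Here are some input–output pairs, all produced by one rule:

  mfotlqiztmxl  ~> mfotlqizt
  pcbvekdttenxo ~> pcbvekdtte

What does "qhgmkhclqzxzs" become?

Each output is the input with this applied: delete the last 3 characters.
So "qhgmkhclqzxzs" becomes "qhgmkhclqz".

qhgmkhclqz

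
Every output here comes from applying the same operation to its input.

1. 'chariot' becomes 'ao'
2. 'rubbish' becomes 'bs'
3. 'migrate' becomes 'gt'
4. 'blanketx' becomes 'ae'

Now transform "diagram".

The rule is to keep one character in every 3, starting at position 3 (positions 3rd, 6th, 9th, ...).
For "diagram" the result is "aa".

aa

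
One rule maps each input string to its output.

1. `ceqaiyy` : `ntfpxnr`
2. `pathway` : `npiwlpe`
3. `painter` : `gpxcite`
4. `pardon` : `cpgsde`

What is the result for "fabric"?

rpqgxu

The transformation: shift every letter 11 places backward in the alphabet (wrapping around), then swap the first and last characters.
Starting from "fabric": after the first operation, "upqgxr"; after the second, "rpqgxu".
(Check on "pathway": → "epiwlpn" → "npiwlpe" ✓)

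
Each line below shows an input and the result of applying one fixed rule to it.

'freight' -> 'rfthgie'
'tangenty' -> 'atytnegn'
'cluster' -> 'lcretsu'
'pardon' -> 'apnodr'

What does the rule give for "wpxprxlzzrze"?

The transformation: reverse the string, then move the last 2 characters to the front (rotate right by 2).
For "wpxprxlzzrze", step one produces "ezrzzlxrpxpw"; step two turns that into "pwezrzzlxrpx".

pwezrzzlxrpx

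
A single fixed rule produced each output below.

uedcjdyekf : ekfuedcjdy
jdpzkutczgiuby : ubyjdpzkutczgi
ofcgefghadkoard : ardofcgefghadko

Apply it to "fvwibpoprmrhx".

In each case the input is transformed by: move the last 3 characters to the front (rotate right by 3).
Doing the same to "fvwibpoprmrhx": "rhxfvwibpoprm".

rhxfvwibpoprm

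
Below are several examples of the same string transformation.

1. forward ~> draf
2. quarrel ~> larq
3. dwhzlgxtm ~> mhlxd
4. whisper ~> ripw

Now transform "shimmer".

rims

The rule is to keep every other character starting from the first (positions 1st, 3rd, 5th, ...), then swap the first and last characters.
Starting from "shimmer": after the first operation, "simr"; after the second, "rims".
(Check on "whisper": → "wipr" → "ripw" ✓)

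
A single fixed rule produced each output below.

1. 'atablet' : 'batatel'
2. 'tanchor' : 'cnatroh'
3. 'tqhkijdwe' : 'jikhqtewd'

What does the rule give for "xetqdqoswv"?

Rule — move the last 3 characters to the front (rotate right by 3), then reverse the string.
On "xetqdqoswv" that produces "oqdqtexvws".

oqdqtexvws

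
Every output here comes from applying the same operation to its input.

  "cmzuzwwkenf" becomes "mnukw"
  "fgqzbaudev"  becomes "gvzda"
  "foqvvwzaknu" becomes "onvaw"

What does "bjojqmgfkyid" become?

jdjymf

What's happening: keep every other character starting from the second (positions 2nd, 4th, 6th, ...), then take characters alternately from the front and the back (1st, last, 2nd, 2nd-last, ...).
Applying that to "bjojqmgfkyid" gives "jdjymf".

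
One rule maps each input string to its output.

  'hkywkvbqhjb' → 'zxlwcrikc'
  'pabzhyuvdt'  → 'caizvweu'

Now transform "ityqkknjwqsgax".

Rule — shift every letter 1 place forward in the alphabet (wrapping around), then delete the first 2 characters.
"ityqkknjwqsgax" → "juzrllokxrthby" → "zrllokxrthby".

zrllokxrthby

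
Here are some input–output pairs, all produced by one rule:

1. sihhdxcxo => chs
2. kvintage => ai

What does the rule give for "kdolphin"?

Each output is the input with this applied: reverse the string, then keep one character in every 3, starting at position 3 (positions 3rd, 6th, 9th, ...).
Working it through for "kdolphin": intermediate "nihplodk", final "ho".

ho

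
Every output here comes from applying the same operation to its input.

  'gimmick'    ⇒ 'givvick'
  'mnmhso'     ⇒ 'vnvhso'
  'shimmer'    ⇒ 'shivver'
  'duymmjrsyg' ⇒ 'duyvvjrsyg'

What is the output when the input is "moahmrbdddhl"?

The transformation: replace every "m" with "v".
Doing the same to "moahmrbdddhl": "voahvrbdddhl".

voahvrbdddhl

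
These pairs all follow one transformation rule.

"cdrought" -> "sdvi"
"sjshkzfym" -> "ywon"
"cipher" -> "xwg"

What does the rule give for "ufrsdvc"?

What's happening: keep every other character starting from the second (positions 2nd, 4th, 6th, ...), then shift every letter 11 places backward in the alphabet (wrapping around).
Applying both steps to "ufrsdvc": "fsv", then "uhk".
(Check on "sjshkzfym": → "jhzy" → "ywon" ✓)

uhk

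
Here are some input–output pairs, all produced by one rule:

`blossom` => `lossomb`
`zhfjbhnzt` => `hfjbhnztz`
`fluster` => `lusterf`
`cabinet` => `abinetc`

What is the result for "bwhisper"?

In each case the input is transformed by: move the first character to the end.
On "bwhisper" that produces "whisperb".

whisperb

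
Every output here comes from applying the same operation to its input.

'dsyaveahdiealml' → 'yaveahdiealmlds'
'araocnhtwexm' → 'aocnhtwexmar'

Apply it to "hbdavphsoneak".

Looking at the pairs, the operation is to move the first 2 characters to the end (rotate left by 2).
On "hbdavphsoneak" that produces "davphsoneakhb".

davphsoneakhb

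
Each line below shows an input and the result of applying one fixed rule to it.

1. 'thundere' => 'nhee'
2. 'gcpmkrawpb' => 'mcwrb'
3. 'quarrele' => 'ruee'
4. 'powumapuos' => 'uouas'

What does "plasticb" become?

In each case the input is transformed by: keep every other character starting from the second (positions 2nd, 4th, 6th, ...), then swap each adjacent pair of characters (1↔2, 3↔4, ...).
Working it through for "plasticb": intermediate "lsib", final "slbi".

slbi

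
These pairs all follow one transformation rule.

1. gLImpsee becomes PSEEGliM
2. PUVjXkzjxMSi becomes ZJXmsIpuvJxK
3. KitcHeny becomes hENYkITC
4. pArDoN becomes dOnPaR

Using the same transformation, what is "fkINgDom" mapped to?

GdOMFKin

Looking at the pairs, the operation is to flip the case of every letter, then swap the front and back halves of the string.
Starting from "fkINgDom": after the first operation, "FKinGdOM"; after the second, "GdOMFKin".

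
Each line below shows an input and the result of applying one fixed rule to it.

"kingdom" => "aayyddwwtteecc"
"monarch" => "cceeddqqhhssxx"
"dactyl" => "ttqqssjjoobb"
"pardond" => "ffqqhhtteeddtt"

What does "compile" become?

The transformation: double every character, then shift every letter 10 places backward in the alphabet (wrapping around).
For "compile" the result is "sseeccffyybbuu".

sseeccffyybbuu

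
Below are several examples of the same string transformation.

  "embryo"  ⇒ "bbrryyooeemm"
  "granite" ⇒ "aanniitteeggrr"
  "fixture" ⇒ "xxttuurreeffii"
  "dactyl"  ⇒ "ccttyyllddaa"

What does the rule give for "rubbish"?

The rule is to move the first 2 characters to the end (rotate left by 2), then double every character.
For "rubbish", step one produces "bbishru"; step two turns that into "bbbbiisshhrruu".
(Check on "dactyl": → "ctylda" → "ccttyyllddaa" ✓)

bbbbiisshhrruu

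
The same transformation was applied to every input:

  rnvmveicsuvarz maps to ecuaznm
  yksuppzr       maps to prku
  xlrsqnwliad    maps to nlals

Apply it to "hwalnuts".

The rule is to keep every other character starting from the second (positions 2nd, 4th, 6th, ...), then move the first 2 characters to the end (rotate left by 2).
Applying both steps to "hwalnuts": "wlus", then "uswl".
(Check on "xlrsqnwliad": → "lsnla" → "nlals" ✓)

uswl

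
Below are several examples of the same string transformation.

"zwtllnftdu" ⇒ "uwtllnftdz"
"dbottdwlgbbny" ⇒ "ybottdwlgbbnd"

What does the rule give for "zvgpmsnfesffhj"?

jvgpmsnfesffhz

Each output is the input with this applied: swap the first and last characters.
On "zvgpmsnfesffhj" that produces "jvgpmsnfesffhz".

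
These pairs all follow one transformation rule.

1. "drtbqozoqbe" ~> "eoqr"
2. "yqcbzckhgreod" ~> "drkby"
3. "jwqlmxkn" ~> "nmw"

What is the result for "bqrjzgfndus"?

The transformation: reverse the string, then keep one character in every 3, starting at position 1 (positions 1st, 4th, 7th, ...).
Working it through for "bqrjzgfndus": intermediate "sudnfgzjrqb", final "snzq".

snzq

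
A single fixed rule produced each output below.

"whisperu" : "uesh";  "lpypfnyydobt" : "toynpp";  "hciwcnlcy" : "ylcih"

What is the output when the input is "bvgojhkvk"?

Looking at the pairs, the operation is to reverse the string, then keep every other character starting from the first (positions 1st, 3rd, 5th, ...).
Applying that to "bvgojhkvk" gives "kkjgb".

kkjgb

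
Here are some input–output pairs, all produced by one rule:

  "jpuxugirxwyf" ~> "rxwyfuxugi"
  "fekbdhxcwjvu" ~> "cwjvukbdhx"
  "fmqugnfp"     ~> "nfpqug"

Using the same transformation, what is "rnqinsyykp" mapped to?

Rule — delete the first 2 characters, then swap the front and back halves of the string.
Applying both steps to "rnqinsyykp": "qinsyykp", then "yykpqins".

yykpqins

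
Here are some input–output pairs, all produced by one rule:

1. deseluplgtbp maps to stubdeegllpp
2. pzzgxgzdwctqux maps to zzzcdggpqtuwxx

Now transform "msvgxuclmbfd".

The rule is to sort the characters into alphabetical order, then move the last 3 characters to the front (rotate right by 3).
Working it through for "msvgxuclmbfd": intermediate "bcdfglmmsuvx", final "uvxbcdfglmms".

uvxbcdfglmms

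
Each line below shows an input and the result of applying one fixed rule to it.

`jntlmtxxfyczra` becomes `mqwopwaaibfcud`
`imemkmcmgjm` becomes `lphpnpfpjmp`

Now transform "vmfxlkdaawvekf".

ypiaongddzyhni

Rule — shift every letter 3 places forward in the alphabet (wrapping around).
Doing the same to "vmfxlkdaawvekf": "ypiaongddzyhni".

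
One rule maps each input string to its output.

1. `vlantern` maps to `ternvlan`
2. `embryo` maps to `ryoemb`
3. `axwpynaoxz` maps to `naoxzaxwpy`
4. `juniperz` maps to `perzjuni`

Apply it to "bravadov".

The transformation: swap the front and back halves of the string.
"bravadov" → "adovbrav".

adovbrav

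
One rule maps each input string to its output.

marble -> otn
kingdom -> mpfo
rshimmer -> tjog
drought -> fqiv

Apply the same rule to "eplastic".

In each case the input is transformed by: keep every other character starting from the first (positions 1st, 3rd, 5th, ...), then shift every letter 2 places forward in the alphabet (wrapping around).
On "eplastic": the first step gives "elsi", and the second then gives "gnuk".

gnuk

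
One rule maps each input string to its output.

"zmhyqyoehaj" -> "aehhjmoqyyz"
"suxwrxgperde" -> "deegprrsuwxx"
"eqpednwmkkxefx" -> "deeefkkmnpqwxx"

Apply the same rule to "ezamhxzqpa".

aaehmpqxzz

What's happening: sort the characters into alphabetical order.
"ezamhxzqpa" → "aaehmpqxzz".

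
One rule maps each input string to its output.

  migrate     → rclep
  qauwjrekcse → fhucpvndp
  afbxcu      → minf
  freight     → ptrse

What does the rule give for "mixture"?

In each case the input is transformed by: shift every letter 11 places forward in the alphabet (wrapping around), then delete the first 2 characters.
Starting from "mixture": after the first operation, "xtiefcp"; after the second, "iefcp".

iefcp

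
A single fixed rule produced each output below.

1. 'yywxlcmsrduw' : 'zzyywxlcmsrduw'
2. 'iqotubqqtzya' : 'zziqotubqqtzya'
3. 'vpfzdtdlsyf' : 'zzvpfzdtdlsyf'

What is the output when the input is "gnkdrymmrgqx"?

zzgnkdrymmrgqx

What's happening: prepend "zz".
On "gnkdrymmrgqx" that produces "zzgnkdrymmrgqx".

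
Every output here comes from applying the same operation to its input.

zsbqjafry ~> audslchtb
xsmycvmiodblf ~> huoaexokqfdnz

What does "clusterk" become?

mnwuvgte

Rule — swap the first and last characters, then shift every letter 2 places forward in the alphabet (wrapping around).
Working it through for "clusterk": intermediate "klusterc", final "mnwuvgte".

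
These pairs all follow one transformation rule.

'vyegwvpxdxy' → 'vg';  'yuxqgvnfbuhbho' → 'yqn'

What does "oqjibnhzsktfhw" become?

Looking at the pairs, the operation is to keep one character in every 3, starting at position 1 (positions 1st, 4th, 7th, ...), then delete the last 2 characters.
On "oqjibnhzsktfhw": the first step gives "oihkh", and the second then gives "oih".

oih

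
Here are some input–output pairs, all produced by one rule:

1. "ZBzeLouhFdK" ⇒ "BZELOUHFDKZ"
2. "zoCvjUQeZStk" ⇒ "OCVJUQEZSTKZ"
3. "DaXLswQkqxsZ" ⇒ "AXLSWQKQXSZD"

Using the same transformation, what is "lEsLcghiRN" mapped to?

Rule — move the first character to the end, then convert every letter to uppercase.
Applying both steps to "lEsLcghiRN": "EsLcghiRNl", then "ESLCGHIRNL".

ESLCGHIRNL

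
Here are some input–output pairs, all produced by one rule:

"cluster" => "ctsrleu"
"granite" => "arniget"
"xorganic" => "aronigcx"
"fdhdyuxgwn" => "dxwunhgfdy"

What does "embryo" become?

bromey

Looking at the pairs, the operation is to sort the characters into reverse alphabetical order, then swap the first and last characters.
Starting from "embryo": after the first operation, "yromeb"; after the second, "bromey".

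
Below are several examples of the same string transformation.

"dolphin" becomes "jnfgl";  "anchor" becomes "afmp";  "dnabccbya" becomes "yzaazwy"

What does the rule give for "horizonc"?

pgxmla

In each case the input is transformed by: delete the first 2 characters, then shift every letter 2 places backward in the alphabet (wrapping around).
Applying both steps to "horizonc": "rizonc", then "pgxmla".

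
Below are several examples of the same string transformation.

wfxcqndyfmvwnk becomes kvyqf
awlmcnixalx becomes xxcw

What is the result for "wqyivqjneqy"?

Rule — reverse the string, then keep one character in every 3, starting at position 1 (positions 1st, 4th, 7th, ...).
Starting from "wqyivqjneqy": after the first operation, "yqenjqviyqw"; after the second, "ynvq".
(Check on "wfxcqndyfmvwnk": → "knwvmfydnqcxfw" → "kvyqf" ✓)

ynvq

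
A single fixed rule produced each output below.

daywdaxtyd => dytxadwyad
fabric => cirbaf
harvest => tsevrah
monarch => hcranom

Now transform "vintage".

egatniv

Looking at the pairs, the operation is to reverse the string.
"vintage" → "egatniv".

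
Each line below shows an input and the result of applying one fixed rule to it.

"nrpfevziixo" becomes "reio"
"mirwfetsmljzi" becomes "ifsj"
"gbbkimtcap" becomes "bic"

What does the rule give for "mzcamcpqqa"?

zmq

The transformation: keep one character in every 3, starting at position 2 (positions 2nd, 5th, 8th, ...).
On "mzcamcpqqa" that produces "zmq".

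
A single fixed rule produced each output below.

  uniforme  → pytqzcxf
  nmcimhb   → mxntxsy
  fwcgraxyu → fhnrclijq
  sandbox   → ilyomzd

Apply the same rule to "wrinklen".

Looking at the pairs, the operation is to shift every letter 11 places forward in the alphabet (wrapping around), then swap the first and last characters.
On "wrinklen" that produces "yctyvwph".

yctyvwph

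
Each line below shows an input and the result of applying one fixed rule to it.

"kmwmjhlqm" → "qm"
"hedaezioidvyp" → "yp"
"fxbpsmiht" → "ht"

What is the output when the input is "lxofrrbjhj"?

hj

The pattern: keep only the last 2 characters.
For "lxofrrbjhj" the result is "hj".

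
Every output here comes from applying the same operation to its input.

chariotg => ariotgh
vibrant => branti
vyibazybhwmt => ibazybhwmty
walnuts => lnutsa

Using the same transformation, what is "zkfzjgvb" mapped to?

fzjgvbk

The pattern: delete the first character, then move the first character to the end.
Applying that to "zkfzjgvb" gives "fzjgvbk".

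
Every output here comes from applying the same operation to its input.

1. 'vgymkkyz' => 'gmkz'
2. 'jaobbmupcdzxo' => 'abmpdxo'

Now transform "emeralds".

mrls

Each output is the input with this applied: swap each adjacent pair of characters (1↔2, 3↔4, ...), then keep every other character starting from the first (positions 1st, 3rd, 5th, ...).
On "emeralds": the first step gives "merelasd", and the second then gives "mrls".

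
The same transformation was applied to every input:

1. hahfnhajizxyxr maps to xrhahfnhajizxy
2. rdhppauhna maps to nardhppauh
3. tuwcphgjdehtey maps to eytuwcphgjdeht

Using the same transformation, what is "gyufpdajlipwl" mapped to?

Each output is the input with this applied: move the last 2 characters to the front (rotate right by 2).
"gyufpdajlipwl" → "wlgyufpdajlip".

wlgyufpdajlip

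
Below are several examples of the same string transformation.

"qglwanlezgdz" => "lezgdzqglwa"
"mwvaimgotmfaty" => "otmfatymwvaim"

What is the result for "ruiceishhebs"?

shhebsruice

The pattern: swap the front and back halves of the string, then delete the last character.
For "ruiceishhebs", step one produces "shhebsruicei"; step two turns that into "shhebsruice".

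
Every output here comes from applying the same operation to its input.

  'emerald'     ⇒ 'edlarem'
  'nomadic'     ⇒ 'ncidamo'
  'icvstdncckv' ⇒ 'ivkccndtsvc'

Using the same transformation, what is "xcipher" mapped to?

Looking at the pairs, the operation is to reverse the string, then move the last character to the front.
Starting from "xcipher": after the first operation, "rehpicx"; after the second, "xrehpic".

xrehpic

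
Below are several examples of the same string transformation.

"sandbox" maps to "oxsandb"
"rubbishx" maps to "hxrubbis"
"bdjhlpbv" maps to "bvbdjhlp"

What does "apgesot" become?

otapges

The pattern: move the last 2 characters to the front (rotate right by 2).
So "apgesot" becomes "otapges".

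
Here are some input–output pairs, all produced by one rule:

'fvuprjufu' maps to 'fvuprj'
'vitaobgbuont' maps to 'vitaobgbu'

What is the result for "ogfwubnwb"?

ogfwub

The pattern: delete the last 3 characters.
So "ogfwubnwb" becomes "ogfwub".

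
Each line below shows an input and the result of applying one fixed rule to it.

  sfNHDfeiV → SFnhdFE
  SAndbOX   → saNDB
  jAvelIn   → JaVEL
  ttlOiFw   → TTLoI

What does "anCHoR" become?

ANch

The transformation: delete the last 2 characters, then flip the case of every letter.
Starting from "anCHoR": after the first operation, "anCH"; after the second, "ANch".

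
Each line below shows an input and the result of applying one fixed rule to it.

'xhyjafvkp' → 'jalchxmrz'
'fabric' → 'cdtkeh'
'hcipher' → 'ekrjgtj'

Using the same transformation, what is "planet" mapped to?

ncpgvr

What's happening: move the first character to the end, then shift every letter 2 places forward in the alphabet (wrapping around).
Applying both steps to "planet": "lanetp", then "ncpgvr".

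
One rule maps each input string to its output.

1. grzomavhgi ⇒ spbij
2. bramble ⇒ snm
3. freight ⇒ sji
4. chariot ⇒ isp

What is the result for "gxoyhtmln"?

yzum

The transformation: shift every letter 1 place forward in the alphabet (wrapping around), then keep every other character starting from the second (positions 2nd, 4th, 6th, ...).
"gxoyhtmln" → "hypziunmo" → "yzum".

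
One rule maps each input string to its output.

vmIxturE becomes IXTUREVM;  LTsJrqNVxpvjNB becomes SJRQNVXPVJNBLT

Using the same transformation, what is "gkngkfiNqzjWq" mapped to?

NGKFINQZJWQGK

What's happening: move the first 2 characters to the end (rotate left by 2), then convert every letter to uppercase.
For "gkngkfiNqzjWq" the result is "NGKFINQZJWQGK".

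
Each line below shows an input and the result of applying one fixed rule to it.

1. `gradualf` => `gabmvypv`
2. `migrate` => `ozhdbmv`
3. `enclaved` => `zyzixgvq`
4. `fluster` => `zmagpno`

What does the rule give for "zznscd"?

The transformation: shift every letter 5 places backward in the alphabet (wrapping around), then move the last 2 characters to the front (rotate right by 2).
For "zznscd", step one produces "uuinxy"; step two turns that into "xyuuin".

xyuuin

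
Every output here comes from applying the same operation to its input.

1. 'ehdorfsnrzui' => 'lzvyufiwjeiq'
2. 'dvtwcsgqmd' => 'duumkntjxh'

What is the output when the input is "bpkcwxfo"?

wfsgbtno

Each output is the input with this applied: shift every letter 9 places backward in the alphabet (wrapping around), then move the last 2 characters to the front (rotate right by 2).
Working it through for "bpkcwxfo": intermediate "sgbtnowf", final "wfsgbtno".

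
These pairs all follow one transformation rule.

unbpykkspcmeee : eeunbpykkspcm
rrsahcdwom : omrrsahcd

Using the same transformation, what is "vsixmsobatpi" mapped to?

What's happening: move the last 3 characters to the front (rotate right by 3), then delete the first character.
"vsixmsobatpi" → "tpivsixmsoba" → "pivsixmsoba".

pivsixmsoba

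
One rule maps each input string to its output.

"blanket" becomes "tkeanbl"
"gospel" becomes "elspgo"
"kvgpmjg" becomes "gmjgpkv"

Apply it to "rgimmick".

ckmiimrg

What's happening: swap each adjacent pair of characters (1↔2, 3↔4, ...), then reverse the string.
"rgimmick" → "ckmiimrg".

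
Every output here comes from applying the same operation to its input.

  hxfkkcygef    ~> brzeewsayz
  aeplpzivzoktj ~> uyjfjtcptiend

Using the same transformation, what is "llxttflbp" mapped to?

ffrnnzfvj

In each case the input is transformed by: shift every letter 6 places backward in the alphabet (wrapping around).
So "llxttflbp" becomes "ffrnnzfvj".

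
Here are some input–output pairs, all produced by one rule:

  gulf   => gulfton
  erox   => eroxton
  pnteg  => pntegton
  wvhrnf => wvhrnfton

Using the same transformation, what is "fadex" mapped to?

fadexton

Each output is the input with this applied: append "ton".
On "fadex" that produces "fadexton".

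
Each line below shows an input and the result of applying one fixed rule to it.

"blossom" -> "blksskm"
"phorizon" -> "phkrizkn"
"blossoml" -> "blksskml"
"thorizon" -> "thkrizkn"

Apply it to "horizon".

In each case the input is transformed by: replace every "o" with "k".
"horizon" → "hkrizkn".

hkrizkn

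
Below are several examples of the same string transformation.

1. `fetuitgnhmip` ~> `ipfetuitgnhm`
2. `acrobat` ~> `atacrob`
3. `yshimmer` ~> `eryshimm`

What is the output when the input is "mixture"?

remixtu

Each output is the input with this applied: move the last 2 characters to the front (rotate right by 2).
"mixture" → "remixtu".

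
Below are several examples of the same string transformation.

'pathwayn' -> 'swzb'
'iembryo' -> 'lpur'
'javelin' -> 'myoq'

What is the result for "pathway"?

swzb

What's happening: keep every other character starting from the first (positions 1st, 3rd, 5th, ...), then shift every letter 3 places forward in the alphabet (wrapping around).
For "pathway", step one produces "ptwy"; step two turns that into "swzb".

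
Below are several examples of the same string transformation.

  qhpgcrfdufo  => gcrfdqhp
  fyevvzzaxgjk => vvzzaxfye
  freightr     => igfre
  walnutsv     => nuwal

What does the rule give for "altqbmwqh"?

The transformation: delete the last 3 characters, then move the first 3 characters to the end (rotate left by 3).
"altqbmwqh" → "altqbm" → "qbmalt".

qbmalt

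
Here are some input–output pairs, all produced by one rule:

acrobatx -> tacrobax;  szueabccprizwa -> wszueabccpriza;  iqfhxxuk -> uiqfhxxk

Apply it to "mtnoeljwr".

wmtnoeljr

The transformation: move the last character to the front, then swap the first and last characters.
Starting from "mtnoeljwr": after the first operation, "rmtnoeljw"; after the second, "wmtnoeljr".
(Check on "iqfhxxuk": → "kiqfhxxu" → "uiqfhxxk" ✓)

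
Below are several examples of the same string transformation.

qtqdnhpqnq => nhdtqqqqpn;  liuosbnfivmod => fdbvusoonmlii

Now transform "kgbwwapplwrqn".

The rule is to sort the characters into reverse alphabetical order, then move the last 3 characters to the front (rotate right by 3).
Working it through for "kgbwwapplwrqn": intermediate "wwwrqppnlkgba", final "gbawwwrqppnlk".

gbawwwrqppnlk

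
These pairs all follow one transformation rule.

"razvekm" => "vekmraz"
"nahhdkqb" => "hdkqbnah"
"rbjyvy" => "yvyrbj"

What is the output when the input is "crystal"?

Rule — move the first 3 characters to the end (rotate left by 3).
Doing the same to "crystal": "stalcry".

stalcry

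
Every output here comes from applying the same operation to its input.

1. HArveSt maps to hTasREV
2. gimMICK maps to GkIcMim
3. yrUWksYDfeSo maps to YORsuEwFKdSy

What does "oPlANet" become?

OTpELna

In each case the input is transformed by: take characters alternately from the front and the back (1st, last, 2nd, 2nd-last, ...), then flip the case of every letter.
Applying that to "oPlANet" gives "OTpELna".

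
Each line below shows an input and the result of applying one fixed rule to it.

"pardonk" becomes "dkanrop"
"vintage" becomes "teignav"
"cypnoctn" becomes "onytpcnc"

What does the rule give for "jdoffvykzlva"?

Looking at the pairs, the operation is to take characters alternately from the front and the back (1st, last, 2nd, 2nd-last, ...), then swap the first and last characters.
For "jdoffvykzlva" the result is "yadvolfzfkvj".

yadvolfzfkvj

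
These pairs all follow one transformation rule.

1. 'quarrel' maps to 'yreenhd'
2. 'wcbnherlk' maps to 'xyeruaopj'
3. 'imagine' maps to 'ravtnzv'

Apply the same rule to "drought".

In each case the input is transformed by: reverse the string, then shift every letter 13 places forward in the alphabet (wrapping around) — i.e. ROT13.
Starting from "drought": after the first operation, "thguord"; after the second, "guthbeq".

guthbeq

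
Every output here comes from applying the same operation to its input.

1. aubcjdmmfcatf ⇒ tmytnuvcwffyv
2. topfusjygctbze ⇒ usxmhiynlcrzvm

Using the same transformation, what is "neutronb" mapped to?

hgugxnmk

Rule — shift every letter 7 places backward in the alphabet (wrapping around), then move the last 3 characters to the front (rotate right by 3).
Doing the same to "neutronb": "hgugxnmk".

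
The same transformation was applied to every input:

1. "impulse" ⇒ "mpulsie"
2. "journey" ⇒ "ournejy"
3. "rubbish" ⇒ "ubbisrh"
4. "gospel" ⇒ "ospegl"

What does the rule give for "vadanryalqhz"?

adanryalqhvz

The transformation: swap the first and last characters, then move the first character to the end.
"vadanryalqhz" → "adanryalqhvz".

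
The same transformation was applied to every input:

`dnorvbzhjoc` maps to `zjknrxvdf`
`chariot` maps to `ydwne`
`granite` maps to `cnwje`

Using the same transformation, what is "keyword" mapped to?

Looking at the pairs, the operation is to delete the last 2 characters, then shift every letter 4 places backward in the alphabet (wrapping around).
"keyword" → "keywo" → "gausk".

gausk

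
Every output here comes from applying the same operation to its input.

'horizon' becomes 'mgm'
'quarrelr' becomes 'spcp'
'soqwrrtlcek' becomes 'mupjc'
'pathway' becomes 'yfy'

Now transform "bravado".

ptb

Each output is the input with this applied: keep every other character starting from the second (positions 2nd, 4th, 6th, ...), then shift every letter 2 places backward in the alphabet (wrapping around).
Doing the same to "bravado": "ptb".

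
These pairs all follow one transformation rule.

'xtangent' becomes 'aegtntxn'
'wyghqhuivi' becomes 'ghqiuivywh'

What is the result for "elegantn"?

enantleg

The rule is to swap each adjacent pair of characters (1↔2, 3↔4, ...), then move the first 3 characters to the end (rotate left by 3).
Applying both steps to "elegantn": "legenant", then "enantleg".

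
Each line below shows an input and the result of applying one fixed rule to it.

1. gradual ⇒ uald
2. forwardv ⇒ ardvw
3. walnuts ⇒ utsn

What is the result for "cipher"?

What's happening: delete the first 3 characters, then move the first character to the end.
For "cipher" the result is "erh".

erh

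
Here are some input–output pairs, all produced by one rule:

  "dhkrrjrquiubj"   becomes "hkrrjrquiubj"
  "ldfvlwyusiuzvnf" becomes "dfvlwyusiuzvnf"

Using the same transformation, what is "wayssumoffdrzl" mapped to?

ayssumoffdrzl

What's happening: delete the first character.
Applying that to "wayssumoffdrzl" gives "ayssumoffdrzl".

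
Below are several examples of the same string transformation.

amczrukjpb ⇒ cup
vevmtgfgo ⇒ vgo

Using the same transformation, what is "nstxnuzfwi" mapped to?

tuw

In each case the input is transformed by: keep one character in every 3, starting at position 3 (positions 3rd, 6th, 9th, ...).
Applying that to "nstxnuzfwi" gives "tuw".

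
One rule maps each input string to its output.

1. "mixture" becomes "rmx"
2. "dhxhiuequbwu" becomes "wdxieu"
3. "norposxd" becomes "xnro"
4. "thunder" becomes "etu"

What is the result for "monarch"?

The rule is to move the last 3 characters to the front (rotate right by 3), then keep every other character starting from the second (positions 2nd, 4th, 6th, ...).
On "monarch": the first step gives "rchmona", and the second then gives "cmn".

cmn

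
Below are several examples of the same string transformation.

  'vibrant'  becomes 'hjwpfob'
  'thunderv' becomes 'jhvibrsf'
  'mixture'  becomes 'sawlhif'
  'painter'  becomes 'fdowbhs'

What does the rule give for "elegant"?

Looking at the pairs, the operation is to move the last character to the front, then shift every letter 12 places backward in the alphabet (wrapping around).
"elegant" → "telegan" → "hszsuob".

hszsuob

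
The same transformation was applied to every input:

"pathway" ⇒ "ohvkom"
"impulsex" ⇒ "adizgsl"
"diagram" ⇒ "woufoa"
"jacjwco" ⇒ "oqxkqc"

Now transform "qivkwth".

Each output is the input with this applied: shift every letter 12 places backward in the alphabet (wrapping around), then delete the first character.
For "qivkwth", step one produces "ewjykhv"; step two turns that into "wjykhv".

wjykhv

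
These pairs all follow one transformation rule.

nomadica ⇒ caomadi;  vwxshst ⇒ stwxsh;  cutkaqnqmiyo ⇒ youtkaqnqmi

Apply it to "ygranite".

tegrani

Rule — delete the first character, then move the last 2 characters to the front (rotate right by 2).
Starting from "ygranite": after the first operation, "granite"; after the second, "tegrani".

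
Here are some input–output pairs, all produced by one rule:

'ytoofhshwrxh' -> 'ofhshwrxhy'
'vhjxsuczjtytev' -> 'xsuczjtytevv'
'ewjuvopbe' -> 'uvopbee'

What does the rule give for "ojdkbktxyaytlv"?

kbktxyaytlvo

The pattern: move the first 3 characters to the end (rotate left by 3), then delete the last 2 characters.
Working it through for "ojdkbktxyaytlv": intermediate "kbktxyaytlvojd", final "kbktxyaytlvo".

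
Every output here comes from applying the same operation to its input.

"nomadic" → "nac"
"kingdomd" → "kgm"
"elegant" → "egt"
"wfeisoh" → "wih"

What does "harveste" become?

hvt

The rule is to keep one character in every 3, starting at position 1 (positions 1st, 4th, 7th, ...).
So "harveste" becomes "hvt".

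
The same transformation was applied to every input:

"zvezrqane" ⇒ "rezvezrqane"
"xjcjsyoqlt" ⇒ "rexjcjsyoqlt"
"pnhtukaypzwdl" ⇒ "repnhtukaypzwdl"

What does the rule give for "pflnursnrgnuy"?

repflnursnrgnuy

In each case the input is transformed by: prepend "re".
Doing the same to "pflnursnrgnuy": "repflnursnrgnuy".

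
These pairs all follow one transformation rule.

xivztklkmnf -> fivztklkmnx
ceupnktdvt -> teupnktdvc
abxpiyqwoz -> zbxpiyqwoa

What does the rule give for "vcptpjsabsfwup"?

What's happening: swap the first and last characters.
Doing the same to "vcptpjsabsfwup": "pcptpjsabsfwuv".

pcptpjsabsfwuv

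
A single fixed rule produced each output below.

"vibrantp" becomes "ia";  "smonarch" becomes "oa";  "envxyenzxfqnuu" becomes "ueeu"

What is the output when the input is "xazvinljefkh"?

The transformation: move the last character to the front, then keep only the vowels.
"xazvinljefkh" → "hxazvinljefk" → "aie".
(Check on "envxyenzxfqnuu": → "uenvxyenzxfqnu" → "ueeu" ✓)

aie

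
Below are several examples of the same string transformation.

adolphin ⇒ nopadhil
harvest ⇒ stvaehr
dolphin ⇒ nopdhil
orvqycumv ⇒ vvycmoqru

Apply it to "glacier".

Looking at the pairs, the operation is to sort the characters into alphabetical order, then move the last 3 characters to the front (rotate right by 3).
For "glacier", step one produces "acegilr"; step two turns that into "ilraceg".

ilraceg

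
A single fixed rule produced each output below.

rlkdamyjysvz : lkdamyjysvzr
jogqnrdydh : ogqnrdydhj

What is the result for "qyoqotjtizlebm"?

yoqotjtizlebmq

Looking at the pairs, the operation is to move the first character to the end.
Applying that to "qyoqotjtizlebm" gives "yoqotjtizlebmq".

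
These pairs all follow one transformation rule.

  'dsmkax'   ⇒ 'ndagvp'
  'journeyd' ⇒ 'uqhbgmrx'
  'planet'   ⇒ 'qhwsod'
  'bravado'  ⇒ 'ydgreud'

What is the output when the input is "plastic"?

vwlfsod

In each case the input is transformed by: move the first 3 characters to the end (rotate left by 3), then shift every letter 3 places forward in the alphabet (wrapping around).
Working it through for "plastic": intermediate "sticpla", final "vwlfsod".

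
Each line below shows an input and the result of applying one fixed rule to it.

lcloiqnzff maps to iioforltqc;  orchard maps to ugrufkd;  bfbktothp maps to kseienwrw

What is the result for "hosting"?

What's happening: move the last 2 characters to the front (rotate right by 2), then shift every letter 3 places forward in the alphabet (wrapping around).
Applying both steps to "hosting": "nghosti", then "qjkrvwl".

qjkrvwl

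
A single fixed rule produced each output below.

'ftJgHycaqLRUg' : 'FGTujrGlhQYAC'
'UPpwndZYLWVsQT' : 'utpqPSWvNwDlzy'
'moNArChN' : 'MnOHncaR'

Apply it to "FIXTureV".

In each case the input is transformed by: flip the case of every letter, then take characters alternately from the front and the back (1st, last, 2nd, 2nd-last, ...).
Starting from "FIXTureV": after the first operation, "fixtUREv"; after the second, "fviExRtU".

fviExRtU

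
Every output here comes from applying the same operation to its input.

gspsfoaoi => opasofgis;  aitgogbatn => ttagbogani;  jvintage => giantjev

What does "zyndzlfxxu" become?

What's happening: take characters alternately from the front and the back (1st, last, 2nd, 2nd-last, ...), then move the first 3 characters to the end (rotate left by 3).
Working it through for "zyndzlfxxu": intermediate "zuyxnxdfzl", final "xnxdfzlzuy".

xnxdfzlzuy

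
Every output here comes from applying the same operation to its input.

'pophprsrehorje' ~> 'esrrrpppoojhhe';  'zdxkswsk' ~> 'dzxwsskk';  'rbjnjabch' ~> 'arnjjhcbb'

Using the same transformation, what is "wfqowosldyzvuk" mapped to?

Each output is the input with this applied: sort the characters into reverse alphabetical order, then move the last character to the front.
Working it through for "wfqowosldyzvuk": intermediate "zywwvusqoolkfd", final "dzywwvusqoolkf".
(Check on "rbjnjabch": → "rnjjhcbba" → "arnjjhcbb" ✓)

dzywwvusqoolkf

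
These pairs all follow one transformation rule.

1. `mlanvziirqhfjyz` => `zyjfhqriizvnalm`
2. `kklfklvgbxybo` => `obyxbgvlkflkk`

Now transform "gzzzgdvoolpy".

Each output is the input with this applied: reverse the string.
Doing the same to "gzzzgdvoolpy": "yploovdgzzzg".

yploovdgzzzg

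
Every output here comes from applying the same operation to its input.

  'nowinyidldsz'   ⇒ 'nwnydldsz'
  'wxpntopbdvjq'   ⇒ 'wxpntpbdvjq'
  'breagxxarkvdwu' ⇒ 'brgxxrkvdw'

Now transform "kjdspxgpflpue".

kjdspxgpflp

The pattern: remove every vowel.
For "kjdspxgpflpue" the result is "kjdspxgpflp".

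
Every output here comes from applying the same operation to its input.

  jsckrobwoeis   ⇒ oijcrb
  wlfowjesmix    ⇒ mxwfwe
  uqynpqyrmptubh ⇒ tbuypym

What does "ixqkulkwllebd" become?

Looking at the pairs, the operation is to keep every other character starting from the first (positions 1st, 3rd, 5th, ...), then move the last 2 characters to the front (rotate right by 2).
On "ixqkulkwllebd": the first step gives "iqukled", and the second then gives "ediqukl".

ediqukl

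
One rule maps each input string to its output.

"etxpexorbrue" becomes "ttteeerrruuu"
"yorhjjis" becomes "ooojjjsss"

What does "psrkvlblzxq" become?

The pattern: keep one character in every 3, starting at position 2 (positions 2nd, 5th, 8th, ...), then repeat every character 3 times.
On "psrkvlblzxq" that produces "sssvvvlllqqq".

sssvvvlllqqq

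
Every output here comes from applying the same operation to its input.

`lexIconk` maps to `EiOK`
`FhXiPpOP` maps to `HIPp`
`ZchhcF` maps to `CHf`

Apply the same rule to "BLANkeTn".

lnEN

In each case the input is transformed by: keep every other character starting from the second (positions 2nd, 4th, 6th, ...), then flip the case of every letter.
For "BLANkeTn", step one produces "LNen"; step two turns that into "lnEN".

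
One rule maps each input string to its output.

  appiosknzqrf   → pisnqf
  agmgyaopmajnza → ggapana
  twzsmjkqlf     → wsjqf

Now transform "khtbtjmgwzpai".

Looking at the pairs, the operation is to keep every other character starting from the second (positions 2nd, 4th, 6th, ...).
"khtbtjmgwzpai" → "hbjgza".

hbjgza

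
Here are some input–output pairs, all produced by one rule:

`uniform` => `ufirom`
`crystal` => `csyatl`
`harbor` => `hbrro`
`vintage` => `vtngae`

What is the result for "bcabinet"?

Looking at the pairs, the operation is to swap each adjacent pair of characters (1↔2, 3↔4, ...), then delete the first character.
Applying both steps to "bcabinet": "cbbanite", then "bbanite".

bbanite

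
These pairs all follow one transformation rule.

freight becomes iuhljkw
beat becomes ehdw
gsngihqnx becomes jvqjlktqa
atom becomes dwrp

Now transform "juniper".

mxqlshu

In each case the input is transformed by: shift every letter 3 places forward in the alphabet (wrapping around).
"juniper" → "mxqlshu".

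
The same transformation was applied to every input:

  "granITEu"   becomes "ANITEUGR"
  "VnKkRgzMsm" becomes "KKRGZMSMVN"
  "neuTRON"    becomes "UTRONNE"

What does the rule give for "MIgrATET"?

GRATETMI

Each output is the input with this applied: move the first 2 characters to the end (rotate left by 2), then convert every letter to uppercase.
So "MIgrATET" becomes "GRATETMI".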